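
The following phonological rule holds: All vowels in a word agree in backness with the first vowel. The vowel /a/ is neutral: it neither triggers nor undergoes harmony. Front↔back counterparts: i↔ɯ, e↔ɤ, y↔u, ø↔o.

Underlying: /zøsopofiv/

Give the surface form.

[zøsøpøfiv]

/o/ harmonizes with /ø/ ([-back]) → [ø]
/o/ harmonizes with /ø/ ([-back]) → [ø]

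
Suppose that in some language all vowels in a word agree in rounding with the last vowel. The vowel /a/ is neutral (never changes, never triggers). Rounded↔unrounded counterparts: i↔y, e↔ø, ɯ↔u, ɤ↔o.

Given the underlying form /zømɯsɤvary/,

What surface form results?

[zømusovary]

/ɯ/ harmonizes with /y/ ([+round]) → [u]
/ɤ/ harmonizes with /y/ ([+round]) → [o]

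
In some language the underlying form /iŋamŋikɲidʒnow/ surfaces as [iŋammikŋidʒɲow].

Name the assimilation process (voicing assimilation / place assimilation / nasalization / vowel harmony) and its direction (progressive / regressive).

place assimilation, progressive

/ŋ/→[m] /ɲ/→[ŋ] /n/→[ɲ].
Each target copies a feature from the preceding segment, so the direction is progressive.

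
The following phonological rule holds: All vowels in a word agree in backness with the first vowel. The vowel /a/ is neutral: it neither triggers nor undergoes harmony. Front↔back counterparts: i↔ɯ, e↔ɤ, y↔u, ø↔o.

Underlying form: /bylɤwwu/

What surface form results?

/ɤ/ harmonizes with /y/ ([-back]) → [e]
/u/ harmonizes with /y/ ([-back]) → [y]

[bylewwy]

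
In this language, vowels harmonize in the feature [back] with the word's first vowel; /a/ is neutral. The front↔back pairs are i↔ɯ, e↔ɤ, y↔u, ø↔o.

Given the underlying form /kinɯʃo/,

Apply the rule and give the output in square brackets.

/ɯ/ harmonizes with /i/ ([-back]) → [i]
/o/ harmonizes with /i/ ([-back]) → [ø]

[kiniʃø]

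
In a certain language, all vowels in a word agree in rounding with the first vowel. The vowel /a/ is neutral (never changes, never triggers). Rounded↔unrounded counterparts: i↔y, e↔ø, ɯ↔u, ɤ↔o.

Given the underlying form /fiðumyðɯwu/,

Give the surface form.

/u/ harmonizes with /i/ ([-round]) → [ɯ]
/y/ harmonizes with /i/ ([-round]) → [i]
/u/ harmonizes with /i/ ([-round]) → [ɯ]

[fiðɯmiðɯwɯ]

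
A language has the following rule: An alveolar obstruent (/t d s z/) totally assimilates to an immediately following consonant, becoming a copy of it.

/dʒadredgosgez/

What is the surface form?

/d/ before /r/ → [r] (total assimilation)
/d/ before /g/ → [g] (total assimilation)
/s/ before /g/ → [g] (total assimilation)

[dʒarreggoggez]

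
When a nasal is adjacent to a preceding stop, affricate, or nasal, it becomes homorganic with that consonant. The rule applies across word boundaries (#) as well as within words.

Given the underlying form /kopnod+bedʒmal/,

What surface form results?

/n/ after /p/ (labial) → [m]
/m/ after /dʒ/ (palatal) → [ɲ]

[kopmod+bedʒɲal]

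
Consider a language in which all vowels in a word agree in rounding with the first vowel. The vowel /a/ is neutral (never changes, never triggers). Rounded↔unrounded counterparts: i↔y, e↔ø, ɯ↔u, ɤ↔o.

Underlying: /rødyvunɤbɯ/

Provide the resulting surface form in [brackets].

/ɤ/ harmonizes with /ø/ ([+round]) → [o]
/ɯ/ harmonizes with /ø/ ([+round]) → [u]

[rødyvunobu]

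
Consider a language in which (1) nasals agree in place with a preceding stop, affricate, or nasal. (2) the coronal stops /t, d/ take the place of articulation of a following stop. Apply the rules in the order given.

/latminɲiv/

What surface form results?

Rule 1: /m/ after /t/ (alveolar) → [n]
Rule 1: /ɲ/ after /n/ (alveolar) → [n]
After rule 1: latninniv
Rule 2: no segment meets the rule's conditions; no change.

[latninniv]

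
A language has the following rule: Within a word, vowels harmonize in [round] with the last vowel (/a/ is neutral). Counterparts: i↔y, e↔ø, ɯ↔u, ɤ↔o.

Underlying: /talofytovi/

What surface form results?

/o/ harmonizes with /i/ ([-round]) → [ɤ]
/y/ harmonizes with /i/ ([-round]) → [i]
/o/ harmonizes with /i/ ([-round]) → [ɤ]

[talɤfitɤvi]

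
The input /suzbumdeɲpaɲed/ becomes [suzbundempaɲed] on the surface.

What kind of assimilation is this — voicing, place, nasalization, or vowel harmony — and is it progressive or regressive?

/m/→[n] /ɲ/→[m].
Each target copies a feature from the following segment, so the direction is regressive.

place assimilation, regressive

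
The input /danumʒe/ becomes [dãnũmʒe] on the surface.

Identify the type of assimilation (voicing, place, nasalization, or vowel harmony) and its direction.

nasalization, regressive

/a/→[ã] /u/→[ũ].
Each target copies a feature from the following segment, so the direction is regressive.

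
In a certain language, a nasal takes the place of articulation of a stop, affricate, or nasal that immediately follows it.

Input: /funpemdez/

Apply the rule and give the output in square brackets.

/n/ before /p/ (labial) → [m]
/m/ before /d/ (alveolar) → [n]

[fumpendez]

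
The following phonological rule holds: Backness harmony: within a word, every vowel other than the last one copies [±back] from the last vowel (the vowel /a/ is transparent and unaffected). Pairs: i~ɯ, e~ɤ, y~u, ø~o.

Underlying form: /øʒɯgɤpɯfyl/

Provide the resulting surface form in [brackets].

[øʒigepifyl]

/ɯ/ harmonizes with /y/ ([-back]) → [i]
/ɤ/ harmonizes with /y/ ([-back]) → [e]
/ɯ/ harmonizes with /y/ ([-back]) → [i]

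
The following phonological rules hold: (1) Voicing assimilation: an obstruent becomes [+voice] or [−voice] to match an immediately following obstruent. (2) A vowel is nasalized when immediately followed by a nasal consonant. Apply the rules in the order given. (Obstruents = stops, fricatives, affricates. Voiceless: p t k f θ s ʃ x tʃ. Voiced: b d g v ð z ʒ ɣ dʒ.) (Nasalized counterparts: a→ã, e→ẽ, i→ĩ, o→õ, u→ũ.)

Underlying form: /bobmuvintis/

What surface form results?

Rule 1: no segment meets the rule's conditions; no change.
After rule 1: bobmuvintis
Rule 2: /i/ before nasal /n/ → [ĩ]

[bobmuvĩntis]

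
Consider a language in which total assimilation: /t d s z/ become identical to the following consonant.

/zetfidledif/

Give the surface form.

[zeffilledif]

/t/ before /f/ → [f] (total assimilation)
/d/ before /l/ → [l] (total assimilation)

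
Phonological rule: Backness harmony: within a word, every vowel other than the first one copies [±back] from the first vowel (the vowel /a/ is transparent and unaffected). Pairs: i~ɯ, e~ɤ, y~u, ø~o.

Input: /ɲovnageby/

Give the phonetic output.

/e/ harmonizes with /o/ ([+back]) → [ɤ]
/y/ harmonizes with /o/ ([+back]) → [u]

[ɲovnagɤbu]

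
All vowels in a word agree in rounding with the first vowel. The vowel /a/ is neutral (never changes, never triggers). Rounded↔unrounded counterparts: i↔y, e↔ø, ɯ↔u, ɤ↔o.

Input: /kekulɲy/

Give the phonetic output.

[kekɯlɲi]

/u/ harmonizes with /e/ ([-round]) → [ɯ]
/y/ harmonizes with /e/ ([-round]) → [i]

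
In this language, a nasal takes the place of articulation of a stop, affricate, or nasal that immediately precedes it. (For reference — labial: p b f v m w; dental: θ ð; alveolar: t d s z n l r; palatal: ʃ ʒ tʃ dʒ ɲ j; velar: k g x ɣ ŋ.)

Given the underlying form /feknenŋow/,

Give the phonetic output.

/n/ after /k/ (velar) → [ŋ]
/ŋ/ after /n/ (alveolar) → [n]

[fekŋennow]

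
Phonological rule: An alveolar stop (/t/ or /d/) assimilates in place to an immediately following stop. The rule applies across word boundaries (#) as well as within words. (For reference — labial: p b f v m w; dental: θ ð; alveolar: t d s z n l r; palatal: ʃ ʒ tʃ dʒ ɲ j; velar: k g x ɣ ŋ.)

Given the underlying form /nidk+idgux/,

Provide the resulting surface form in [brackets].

/d/ before /k/ (velar) → [g]
/d/ before /g/ (velar) → [g]

[nigk+iggux]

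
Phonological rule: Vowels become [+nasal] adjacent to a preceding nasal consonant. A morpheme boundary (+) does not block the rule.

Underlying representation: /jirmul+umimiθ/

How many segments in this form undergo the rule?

/u/ after nasal /m/ → [ũ]
/i/ after nasal /m/ → [ĩ]
/i/ after nasal /m/ → [ĩ]
3 segments change.

3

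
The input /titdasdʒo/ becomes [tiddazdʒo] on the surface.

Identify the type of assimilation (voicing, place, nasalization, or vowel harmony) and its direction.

voicing assimilation, regressive

/t/→[d] /s/→[z].
Each target copies a feature from the following segment, so the direction is regressive.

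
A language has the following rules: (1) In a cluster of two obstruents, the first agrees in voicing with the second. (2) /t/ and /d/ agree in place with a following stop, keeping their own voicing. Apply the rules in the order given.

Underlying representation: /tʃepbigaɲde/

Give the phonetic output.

[tʃebbigaɲde]

Rule 1: /p/ before /b/ (voiced) → [b]
After rule 1: tʃebbigaɲde
Rule 2: no segment meets the rule's conditions; no change.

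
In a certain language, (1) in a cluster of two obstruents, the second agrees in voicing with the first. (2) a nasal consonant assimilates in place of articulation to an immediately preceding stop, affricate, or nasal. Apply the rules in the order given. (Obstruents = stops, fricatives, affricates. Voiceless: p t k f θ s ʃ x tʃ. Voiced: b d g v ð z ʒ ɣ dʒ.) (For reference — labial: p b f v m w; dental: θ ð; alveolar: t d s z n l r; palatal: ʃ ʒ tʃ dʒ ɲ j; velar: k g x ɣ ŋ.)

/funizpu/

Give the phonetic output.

Rule 1: /p/ after /z/ (voiced) → [b]
After rule 1: funizbu
Rule 2: no segment meets the rule's conditions; no change.

[funizbu]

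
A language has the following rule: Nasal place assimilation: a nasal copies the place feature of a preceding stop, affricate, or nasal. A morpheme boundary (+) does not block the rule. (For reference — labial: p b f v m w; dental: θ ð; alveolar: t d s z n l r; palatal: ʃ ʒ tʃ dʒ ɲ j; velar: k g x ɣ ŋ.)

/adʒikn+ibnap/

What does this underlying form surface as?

[adʒikŋ+ibmap]

/n/ after /k/ (velar) → [ŋ]
/n/ after /b/ (labial) → [m]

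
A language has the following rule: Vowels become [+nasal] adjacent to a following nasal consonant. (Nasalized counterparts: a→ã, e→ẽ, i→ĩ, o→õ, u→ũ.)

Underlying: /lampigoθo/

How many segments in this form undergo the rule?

/a/ before nasal /m/ → [ã]
1 segment changes.

1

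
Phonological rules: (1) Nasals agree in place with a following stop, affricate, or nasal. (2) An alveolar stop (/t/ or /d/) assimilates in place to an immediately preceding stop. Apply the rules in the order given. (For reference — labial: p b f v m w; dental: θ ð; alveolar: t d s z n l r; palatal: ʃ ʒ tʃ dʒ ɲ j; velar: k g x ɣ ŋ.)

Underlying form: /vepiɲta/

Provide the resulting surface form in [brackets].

Rule 1: /ɲ/ before /t/ (alveolar) → [n]
After rule 1: vepinta
Rule 2: no segment meets the rule's conditions; no change.

[vepinta]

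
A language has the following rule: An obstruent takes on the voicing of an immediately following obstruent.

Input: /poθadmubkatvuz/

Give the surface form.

/b/ before /k/ (voiceless) → [p]
/t/ before /v/ (voiced) → [d]

[poθadmupkadvuz]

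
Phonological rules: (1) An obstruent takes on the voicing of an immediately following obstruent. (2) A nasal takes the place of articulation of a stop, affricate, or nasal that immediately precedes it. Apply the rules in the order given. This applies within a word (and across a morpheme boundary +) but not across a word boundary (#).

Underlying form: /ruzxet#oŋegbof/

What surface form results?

[rusxet#oŋegbof]

Rule 1: /z/ before /x/ (voiceless) → [s]
After rule 1: rusxet#oŋegbof
Rule 2: no segment meets the rule's conditions; no change.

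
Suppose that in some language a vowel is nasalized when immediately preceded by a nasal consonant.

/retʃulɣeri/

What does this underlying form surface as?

[retʃulɣeri]

no segment meets the rule's conditions; no change.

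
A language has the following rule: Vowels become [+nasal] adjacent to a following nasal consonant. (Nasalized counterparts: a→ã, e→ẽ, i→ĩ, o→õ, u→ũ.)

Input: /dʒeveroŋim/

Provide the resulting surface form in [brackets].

/o/ before nasal /ŋ/ → [õ]
/i/ before nasal /m/ → [ĩ]

[dʒeverõŋĩm]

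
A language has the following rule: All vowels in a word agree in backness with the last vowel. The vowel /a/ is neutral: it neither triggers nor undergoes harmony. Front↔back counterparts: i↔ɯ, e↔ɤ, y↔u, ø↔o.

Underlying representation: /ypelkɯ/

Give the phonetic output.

/y/ harmonizes with /ɯ/ ([+back]) → [u]
/e/ harmonizes with /ɯ/ ([+back]) → [ɤ]

[upɤlkɯ]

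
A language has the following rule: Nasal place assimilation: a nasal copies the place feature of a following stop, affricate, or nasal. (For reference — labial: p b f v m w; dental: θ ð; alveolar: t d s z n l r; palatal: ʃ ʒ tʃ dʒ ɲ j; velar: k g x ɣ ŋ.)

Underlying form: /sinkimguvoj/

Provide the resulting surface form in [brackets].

[siŋkiŋguvoj]

/n/ before /k/ (velar) → [ŋ]
/m/ before /g/ (velar) → [ŋ]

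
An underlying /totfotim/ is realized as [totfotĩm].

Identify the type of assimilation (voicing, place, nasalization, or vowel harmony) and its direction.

/i/→[ĩ].
Each target copies a feature from the following segment, so the direction is regressive.

nasalization, regressive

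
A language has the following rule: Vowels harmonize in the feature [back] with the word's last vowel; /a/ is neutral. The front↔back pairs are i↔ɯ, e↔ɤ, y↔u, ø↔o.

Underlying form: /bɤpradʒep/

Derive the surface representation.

[bepradʒep]

/ɤ/ harmonizes with /e/ ([-back]) → [e]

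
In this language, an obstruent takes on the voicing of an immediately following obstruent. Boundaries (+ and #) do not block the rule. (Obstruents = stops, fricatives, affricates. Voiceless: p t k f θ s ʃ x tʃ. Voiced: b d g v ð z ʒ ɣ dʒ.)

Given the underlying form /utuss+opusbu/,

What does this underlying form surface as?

/s/ before /b/ (voiced) → [z]

[utuss+opuzbu]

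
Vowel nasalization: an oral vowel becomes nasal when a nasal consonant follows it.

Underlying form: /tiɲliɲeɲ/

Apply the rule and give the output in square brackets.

[tĩɲlĩɲẽɲ]

/i/ before nasal /ɲ/ → [ĩ]
/i/ before nasal /ɲ/ → [ĩ]
/e/ before nasal /ɲ/ → [ẽ]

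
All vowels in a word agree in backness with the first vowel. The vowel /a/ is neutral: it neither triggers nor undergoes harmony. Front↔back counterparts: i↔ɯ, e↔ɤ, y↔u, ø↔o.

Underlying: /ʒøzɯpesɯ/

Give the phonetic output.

/ɯ/ harmonizes with /ø/ ([-back]) → [i]
/ɯ/ harmonizes with /ø/ ([-back]) → [i]

[ʒøzipesi]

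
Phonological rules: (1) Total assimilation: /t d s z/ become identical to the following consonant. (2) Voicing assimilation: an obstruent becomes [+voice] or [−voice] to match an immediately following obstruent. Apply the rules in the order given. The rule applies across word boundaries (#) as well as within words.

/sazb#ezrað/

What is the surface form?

Rule 1: /z/ before /b/ → [b] (total assimilation)
Rule 1: /z/ before /r/ → [r] (total assimilation)
After rule 1: sabb#errað
Rule 2: no segment meets the rule's conditions; no change.

[sabb#errað]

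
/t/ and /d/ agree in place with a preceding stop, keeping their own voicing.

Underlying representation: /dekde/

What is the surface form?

[dekge]

/d/ after /k/ (velar) → [g]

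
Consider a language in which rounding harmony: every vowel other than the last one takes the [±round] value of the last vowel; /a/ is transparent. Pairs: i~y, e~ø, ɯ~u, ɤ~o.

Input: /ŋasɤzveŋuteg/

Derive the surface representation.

/u/ harmonizes with /e/ ([-round]) → [ɯ]

[ŋasɤzveŋɯteg]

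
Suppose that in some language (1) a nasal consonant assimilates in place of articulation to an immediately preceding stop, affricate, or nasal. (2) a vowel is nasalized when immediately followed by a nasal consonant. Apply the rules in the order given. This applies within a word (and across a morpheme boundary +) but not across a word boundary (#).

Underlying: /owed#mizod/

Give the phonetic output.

[owed#mizod]

Rule 1: no segment meets the rule's conditions; no change.
After rule 1: owed#mizod
Rule 2: no segment meets the rule's conditions; no change.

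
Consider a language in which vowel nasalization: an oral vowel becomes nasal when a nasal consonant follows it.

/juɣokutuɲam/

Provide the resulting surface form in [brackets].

/u/ before nasal /ɲ/ → [ũ]
/a/ before nasal /m/ → [ã]

[juɣokutũɲãm]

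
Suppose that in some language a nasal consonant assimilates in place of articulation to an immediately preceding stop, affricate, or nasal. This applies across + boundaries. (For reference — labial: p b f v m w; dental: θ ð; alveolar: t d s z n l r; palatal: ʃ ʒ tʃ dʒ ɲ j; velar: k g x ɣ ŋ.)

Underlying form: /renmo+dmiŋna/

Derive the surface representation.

[renno+dniŋŋa]

/m/ after /n/ (alveolar) → [n]
/m/ after /d/ (alveolar) → [n]
/n/ after /ŋ/ (velar) → [ŋ]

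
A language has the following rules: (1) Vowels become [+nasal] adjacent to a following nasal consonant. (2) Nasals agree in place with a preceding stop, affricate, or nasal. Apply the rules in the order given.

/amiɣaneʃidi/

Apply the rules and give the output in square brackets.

Rule 1: /a/ before nasal /m/ → [ã]
Rule 1: /a/ before nasal /n/ → [ã]
After rule 1: ãmiɣãneʃidi
Rule 2: no segment meets the rule's conditions; no change.

[ãmiɣãneʃidi]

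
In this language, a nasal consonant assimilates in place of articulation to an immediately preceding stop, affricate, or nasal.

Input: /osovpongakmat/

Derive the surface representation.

/m/ after /k/ (velar) → [ŋ]

[osovpongakŋat]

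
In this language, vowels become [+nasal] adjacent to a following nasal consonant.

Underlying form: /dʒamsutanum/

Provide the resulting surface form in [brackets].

/a/ before nasal /m/ → [ã]
/a/ before nasal /n/ → [ã]
/u/ before nasal /m/ → [ũ]

[dʒãmsutãnũm]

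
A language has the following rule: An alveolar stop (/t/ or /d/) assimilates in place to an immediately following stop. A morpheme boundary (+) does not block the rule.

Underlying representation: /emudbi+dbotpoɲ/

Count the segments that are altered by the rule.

/d/ before /b/ (labial) → [b]
/d/ before /b/ (labial) → [b]
/t/ before /p/ (labial) → [p]
3 segments change.

3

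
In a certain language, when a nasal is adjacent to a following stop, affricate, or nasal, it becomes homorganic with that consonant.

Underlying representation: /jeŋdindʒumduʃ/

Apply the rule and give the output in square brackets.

/ŋ/ before /d/ (alveolar) → [n]
/n/ before /dʒ/ (palatal) → [ɲ]
/m/ before /d/ (alveolar) → [n]

[jendiɲdʒunduʃ]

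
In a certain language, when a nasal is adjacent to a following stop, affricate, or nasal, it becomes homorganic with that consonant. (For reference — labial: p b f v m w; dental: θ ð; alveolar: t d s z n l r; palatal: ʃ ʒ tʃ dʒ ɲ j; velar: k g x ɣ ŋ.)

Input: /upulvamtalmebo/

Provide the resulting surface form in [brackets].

/m/ before /t/ (alveolar) → [n]

[upulvantalmebo]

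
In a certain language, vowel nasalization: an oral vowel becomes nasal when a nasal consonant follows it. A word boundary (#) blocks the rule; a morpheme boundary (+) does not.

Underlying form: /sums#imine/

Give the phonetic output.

[sũms#ĩmĩne]

/u/ before nasal /m/ → [ũ]
/i/ before nasal /m/ → [ĩ]
/i/ before nasal /n/ → [ĩ]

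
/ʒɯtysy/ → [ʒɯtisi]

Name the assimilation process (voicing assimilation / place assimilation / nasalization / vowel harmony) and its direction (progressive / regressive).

vowel harmony, progressive

/y/→[i] /y/→[i].
Vowels agree with the first vowel, so the harmony is progressive.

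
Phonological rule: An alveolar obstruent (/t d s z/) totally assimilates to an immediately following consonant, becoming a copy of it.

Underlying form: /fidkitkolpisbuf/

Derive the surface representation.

[fikkikkolpibbuf]

/d/ before /k/ → [k] (total assimilation)
/t/ before /k/ → [k] (total assimilation)
/s/ before /b/ → [b] (total assimilation)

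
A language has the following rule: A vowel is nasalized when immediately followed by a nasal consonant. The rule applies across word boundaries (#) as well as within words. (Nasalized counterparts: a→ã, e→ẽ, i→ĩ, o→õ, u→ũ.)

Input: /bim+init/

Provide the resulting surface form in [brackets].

[bĩm+ĩnit]

/i/ before nasal /m/ → [ĩ]
/i/ before nasal /n/ → [ĩ]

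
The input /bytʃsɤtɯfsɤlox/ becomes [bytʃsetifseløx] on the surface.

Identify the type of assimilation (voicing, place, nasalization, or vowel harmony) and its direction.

/ɤ/→[e] /ɯ/→[i] /ɤ/→[e] /o/→[ø].
Vowels agree with the first vowel, so the harmony is progressive.

vowel harmony, progressive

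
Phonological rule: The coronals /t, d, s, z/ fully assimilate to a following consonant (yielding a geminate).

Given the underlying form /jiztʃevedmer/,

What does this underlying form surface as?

/z/ before /tʃ/ → [tʃ] (total assimilation)
/d/ before /m/ → [m] (total assimilation)

[jitʃtʃevemmer]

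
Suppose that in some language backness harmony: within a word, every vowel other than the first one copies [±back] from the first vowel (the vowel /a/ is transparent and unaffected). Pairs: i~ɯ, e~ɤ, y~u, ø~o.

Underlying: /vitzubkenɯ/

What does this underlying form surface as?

/u/ harmonizes with /i/ ([-back]) → [y]
/ɯ/ harmonizes with /i/ ([-back]) → [i]

[vitzybkeni]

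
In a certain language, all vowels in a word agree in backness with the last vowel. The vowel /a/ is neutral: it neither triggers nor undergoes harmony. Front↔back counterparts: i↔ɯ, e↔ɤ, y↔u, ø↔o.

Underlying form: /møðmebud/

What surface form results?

/ø/ harmonizes with /u/ ([+back]) → [o]
/e/ harmonizes with /u/ ([+back]) → [ɤ]

[moðmɤbud]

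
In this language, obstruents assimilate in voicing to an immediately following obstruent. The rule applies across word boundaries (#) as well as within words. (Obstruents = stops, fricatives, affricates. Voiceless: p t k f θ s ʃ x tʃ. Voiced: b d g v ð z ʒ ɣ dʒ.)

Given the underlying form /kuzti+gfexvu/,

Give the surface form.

/z/ before /t/ (voiceless) → [s]
/g/ before /f/ (voiceless) → [k]
/x/ before /v/ (voiced) → [ɣ]

[kusti+kfeɣvu]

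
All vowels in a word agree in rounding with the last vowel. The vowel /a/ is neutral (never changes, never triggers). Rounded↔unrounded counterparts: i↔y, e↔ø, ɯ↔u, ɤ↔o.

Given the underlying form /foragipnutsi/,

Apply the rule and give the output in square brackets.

/o/ harmonizes with /i/ ([-round]) → [ɤ]
/u/ harmonizes with /i/ ([-round]) → [ɯ]

[fɤragipnɯtsi]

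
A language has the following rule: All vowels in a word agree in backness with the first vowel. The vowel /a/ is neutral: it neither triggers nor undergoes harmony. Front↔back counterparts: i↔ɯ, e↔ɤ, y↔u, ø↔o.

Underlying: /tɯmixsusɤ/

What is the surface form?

/i/ harmonizes with /ɯ/ ([+back]) → [ɯ]

[tɯmɯxsusɤ]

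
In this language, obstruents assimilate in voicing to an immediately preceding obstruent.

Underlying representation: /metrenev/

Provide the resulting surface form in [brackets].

no segment meets the rule's conditions; no change.

[metrenev]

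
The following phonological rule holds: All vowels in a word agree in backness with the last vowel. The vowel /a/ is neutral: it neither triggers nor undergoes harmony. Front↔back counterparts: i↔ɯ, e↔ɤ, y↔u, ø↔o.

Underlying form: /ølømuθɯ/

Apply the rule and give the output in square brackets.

[olomuθɯ]

/ø/ harmonizes with /ɯ/ ([+back]) → [o]
/ø/ harmonizes with /ɯ/ ([+back]) → [o]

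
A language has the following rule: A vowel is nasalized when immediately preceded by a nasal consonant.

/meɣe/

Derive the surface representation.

[mẽɣe]

/e/ after nasal /m/ → [ẽ]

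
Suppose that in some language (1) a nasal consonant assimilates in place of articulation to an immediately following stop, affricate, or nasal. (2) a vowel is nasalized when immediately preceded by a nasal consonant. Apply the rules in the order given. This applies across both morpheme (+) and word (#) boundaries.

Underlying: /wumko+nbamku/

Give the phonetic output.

[wuŋko+mbaŋku]

Rule 1: /m/ before /k/ (velar) → [ŋ]
Rule 1: /n/ before /b/ (labial) → [m]
Rule 1: /m/ before /k/ (velar) → [ŋ]
After rule 1: wuŋko+mbaŋku
Rule 2: no segment meets the rule's conditions; no change.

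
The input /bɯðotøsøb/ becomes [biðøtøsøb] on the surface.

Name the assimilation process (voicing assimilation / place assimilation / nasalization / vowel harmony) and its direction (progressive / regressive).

vowel harmony, regressive

/ɯ/→[i] /o/→[ø].
Vowels agree with the last vowel, so the harmony is regressive.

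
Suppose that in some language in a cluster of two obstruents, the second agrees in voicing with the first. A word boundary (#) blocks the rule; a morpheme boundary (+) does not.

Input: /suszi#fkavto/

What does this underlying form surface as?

/z/ after /s/ (voiceless) → [s]
/t/ after /v/ (voiced) → [d]

[sussi#fkavdo]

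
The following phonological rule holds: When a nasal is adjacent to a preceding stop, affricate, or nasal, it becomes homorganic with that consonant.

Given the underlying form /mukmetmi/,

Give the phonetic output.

/m/ after /k/ (velar) → [ŋ]
/m/ after /t/ (alveolar) → [n]

[mukŋetni]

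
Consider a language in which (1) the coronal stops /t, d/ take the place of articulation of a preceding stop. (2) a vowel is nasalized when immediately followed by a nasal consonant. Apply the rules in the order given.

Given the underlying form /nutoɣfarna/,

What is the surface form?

[nutoɣfarna]

Rule 1: no segment meets the rule's conditions; no change.
After rule 1: nutoɣfarna
Rule 2: no segment meets the rule's conditions; no change.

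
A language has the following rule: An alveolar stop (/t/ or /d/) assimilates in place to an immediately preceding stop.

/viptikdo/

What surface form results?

/t/ after /p/ (labial) → [p]
/d/ after /k/ (velar) → [g]

[vippikgo]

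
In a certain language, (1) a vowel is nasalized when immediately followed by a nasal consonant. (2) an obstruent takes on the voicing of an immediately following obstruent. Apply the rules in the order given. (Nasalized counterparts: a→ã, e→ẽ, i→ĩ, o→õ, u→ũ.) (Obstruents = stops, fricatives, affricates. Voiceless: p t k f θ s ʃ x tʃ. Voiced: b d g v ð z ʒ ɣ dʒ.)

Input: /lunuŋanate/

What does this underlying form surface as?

[lũnũŋãnate]

Rule 1: /u/ before nasal /n/ → [ũ]
Rule 1: /u/ before nasal /ŋ/ → [ũ]
Rule 1: /a/ before nasal /n/ → [ã]
After rule 1: lũnũŋãnate
Rule 2: no segment meets the rule's conditions; no change.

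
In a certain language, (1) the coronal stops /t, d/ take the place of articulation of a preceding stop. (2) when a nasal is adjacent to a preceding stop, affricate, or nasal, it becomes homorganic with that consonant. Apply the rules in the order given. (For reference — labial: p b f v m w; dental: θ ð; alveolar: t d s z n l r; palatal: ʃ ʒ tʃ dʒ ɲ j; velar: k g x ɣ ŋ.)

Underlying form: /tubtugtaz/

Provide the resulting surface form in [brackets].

[tubpugkaz]

Rule 1: /t/ after /b/ (labial) → [p]
Rule 1: /t/ after /g/ (velar) → [k]
After rule 1: tubpugkaz
Rule 2: no segment meets the rule's conditions; no change.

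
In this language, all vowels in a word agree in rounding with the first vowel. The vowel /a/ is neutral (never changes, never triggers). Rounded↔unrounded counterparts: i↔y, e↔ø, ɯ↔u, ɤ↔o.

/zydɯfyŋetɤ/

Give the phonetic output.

/ɯ/ harmonizes with /y/ ([+round]) → [u]
/e/ harmonizes with /y/ ([+round]) → [ø]
/ɤ/ harmonizes with /y/ ([+round]) → [o]

[zydufyŋøto]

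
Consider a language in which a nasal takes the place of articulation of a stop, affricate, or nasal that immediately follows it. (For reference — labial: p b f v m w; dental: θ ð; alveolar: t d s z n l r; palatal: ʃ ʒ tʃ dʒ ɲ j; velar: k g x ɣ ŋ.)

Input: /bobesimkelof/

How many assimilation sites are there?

1

/m/ before /k/ (velar) → [ŋ]
1 segment changes.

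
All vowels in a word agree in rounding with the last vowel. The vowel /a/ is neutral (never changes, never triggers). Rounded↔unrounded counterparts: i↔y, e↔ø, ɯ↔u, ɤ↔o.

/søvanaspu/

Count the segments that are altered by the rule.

0

No segment meets the rule's conditions.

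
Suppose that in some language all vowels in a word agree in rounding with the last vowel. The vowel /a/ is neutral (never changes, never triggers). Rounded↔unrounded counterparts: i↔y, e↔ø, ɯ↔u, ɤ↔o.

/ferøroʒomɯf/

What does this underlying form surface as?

/ø/ harmonizes with /ɯ/ ([-round]) → [e]
/o/ harmonizes with /ɯ/ ([-round]) → [ɤ]
/o/ harmonizes with /ɯ/ ([-round]) → [ɤ]

[fererɤʒɤmɯf]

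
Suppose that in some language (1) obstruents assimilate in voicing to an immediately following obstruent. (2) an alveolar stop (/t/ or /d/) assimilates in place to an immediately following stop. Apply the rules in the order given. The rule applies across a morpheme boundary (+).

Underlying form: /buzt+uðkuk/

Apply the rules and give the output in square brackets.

[bust+uθkuk]

Rule 1: /z/ before /t/ (voiceless) → [s]
Rule 1: /ð/ before /k/ (voiceless) → [θ]
After rule 1: bust+uθkuk
Rule 2: no segment meets the rule's conditions; no change.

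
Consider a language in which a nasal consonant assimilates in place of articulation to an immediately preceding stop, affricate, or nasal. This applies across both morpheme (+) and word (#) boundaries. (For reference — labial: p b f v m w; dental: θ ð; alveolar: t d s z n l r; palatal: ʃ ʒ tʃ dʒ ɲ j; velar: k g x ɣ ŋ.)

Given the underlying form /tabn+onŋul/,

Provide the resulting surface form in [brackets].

/n/ after /b/ (labial) → [m]
/ŋ/ after /n/ (alveolar) → [n]

[tabm+onnul]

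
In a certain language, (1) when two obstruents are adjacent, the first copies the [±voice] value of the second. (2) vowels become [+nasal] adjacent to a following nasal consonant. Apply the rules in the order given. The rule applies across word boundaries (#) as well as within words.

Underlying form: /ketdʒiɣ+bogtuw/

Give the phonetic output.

[keddʒiɣ+boktuw]

Rule 1: /t/ before /dʒ/ (voiced) → [d]
Rule 1: /g/ before /t/ (voiceless) → [k]
After rule 1: keddʒiɣ+boktuw
Rule 2: no segment meets the rule's conditions; no change.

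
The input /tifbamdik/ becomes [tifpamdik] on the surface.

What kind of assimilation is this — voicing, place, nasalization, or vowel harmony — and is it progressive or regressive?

/b/→[p].
Each target copies a feature from the preceding segment, so the direction is progressive.

voicing assimilation, progressive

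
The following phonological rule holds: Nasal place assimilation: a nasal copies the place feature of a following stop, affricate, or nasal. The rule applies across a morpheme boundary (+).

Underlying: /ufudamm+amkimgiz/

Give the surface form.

[ufudamm+aŋkiŋgiz]

/m/ before /k/ (velar) → [ŋ]
/m/ before /g/ (velar) → [ŋ]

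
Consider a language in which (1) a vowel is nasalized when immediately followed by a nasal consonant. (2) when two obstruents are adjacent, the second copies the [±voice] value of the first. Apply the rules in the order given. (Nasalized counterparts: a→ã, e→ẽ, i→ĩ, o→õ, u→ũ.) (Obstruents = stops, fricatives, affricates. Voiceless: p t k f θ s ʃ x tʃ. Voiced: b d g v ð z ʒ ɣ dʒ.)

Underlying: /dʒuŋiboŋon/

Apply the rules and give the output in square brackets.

[dʒũŋibõŋõn]

Rule 1: /u/ before nasal /ŋ/ → [ũ]
Rule 1: /o/ before nasal /ŋ/ → [õ]
Rule 1: /o/ before nasal /n/ → [õ]
After rule 1: dʒũŋibõŋõn
Rule 2: no segment meets the rule's conditions; no change.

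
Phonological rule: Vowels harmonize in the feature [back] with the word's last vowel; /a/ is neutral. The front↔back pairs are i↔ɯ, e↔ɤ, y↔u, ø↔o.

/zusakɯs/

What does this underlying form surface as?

no segment meets the rule's conditions; no change.

[zusakɯs]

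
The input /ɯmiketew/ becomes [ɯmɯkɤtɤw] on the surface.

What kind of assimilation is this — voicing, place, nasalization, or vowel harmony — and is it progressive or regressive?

/i/→[ɯ] /e/→[ɤ] /e/→[ɤ].
Vowels agree with the first vowel, so the harmony is progressive.

vowel harmony, progressive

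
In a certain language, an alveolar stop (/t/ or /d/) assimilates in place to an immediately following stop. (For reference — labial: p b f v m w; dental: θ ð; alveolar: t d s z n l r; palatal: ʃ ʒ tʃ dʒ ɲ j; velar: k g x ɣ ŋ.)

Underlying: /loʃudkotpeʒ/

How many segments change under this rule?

2

/d/ before /k/ (velar) → [g]
/t/ before /p/ (labial) → [p]
2 segments change.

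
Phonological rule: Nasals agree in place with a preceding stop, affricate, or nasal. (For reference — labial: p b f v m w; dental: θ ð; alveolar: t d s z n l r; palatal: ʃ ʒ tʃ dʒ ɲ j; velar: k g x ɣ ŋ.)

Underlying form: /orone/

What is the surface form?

[orone]

no segment meets the rule's conditions; no change.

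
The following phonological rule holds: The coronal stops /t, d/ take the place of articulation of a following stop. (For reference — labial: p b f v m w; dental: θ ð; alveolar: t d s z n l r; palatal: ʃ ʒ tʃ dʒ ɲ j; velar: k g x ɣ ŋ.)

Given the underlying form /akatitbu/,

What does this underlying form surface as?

[akatipbu]

/t/ before /b/ (labial) → [p]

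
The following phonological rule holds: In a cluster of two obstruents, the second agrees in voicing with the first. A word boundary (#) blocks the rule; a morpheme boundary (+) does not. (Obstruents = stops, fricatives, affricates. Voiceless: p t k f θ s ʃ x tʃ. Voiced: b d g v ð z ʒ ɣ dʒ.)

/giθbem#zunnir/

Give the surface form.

/b/ after /θ/ (voiceless) → [p]

[giθpem#zunnir]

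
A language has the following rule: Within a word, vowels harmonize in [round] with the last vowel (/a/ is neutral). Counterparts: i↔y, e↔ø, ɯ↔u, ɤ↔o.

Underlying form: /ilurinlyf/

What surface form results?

[ylurynlyf]

/i/ harmonizes with /y/ ([+round]) → [y]
/i/ harmonizes with /y/ ([+round]) → [y]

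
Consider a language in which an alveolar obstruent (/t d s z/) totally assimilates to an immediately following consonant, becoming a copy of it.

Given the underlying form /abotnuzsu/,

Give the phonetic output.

/t/ before /n/ → [n] (total assimilation)
/z/ before /s/ → [s] (total assimilation)

[abonnussu]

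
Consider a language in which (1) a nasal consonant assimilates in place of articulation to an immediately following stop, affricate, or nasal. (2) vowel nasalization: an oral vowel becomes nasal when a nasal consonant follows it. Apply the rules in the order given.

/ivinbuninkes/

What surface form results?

[ivĩmbũnĩŋkes]

Rule 1: /n/ before /b/ (labial) → [m]
Rule 1: /n/ before /k/ (velar) → [ŋ]
After rule 1: ivimbuniŋkes
Rule 2: /i/ before nasal /m/ → [ĩ]
Rule 2: /u/ before nasal /n/ → [ũ]
Rule 2: /i/ before nasal /ŋ/ → [ĩ]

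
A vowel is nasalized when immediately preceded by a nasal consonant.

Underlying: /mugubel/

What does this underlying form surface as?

[mũgubel]

/u/ after nasal /m/ → [ũ]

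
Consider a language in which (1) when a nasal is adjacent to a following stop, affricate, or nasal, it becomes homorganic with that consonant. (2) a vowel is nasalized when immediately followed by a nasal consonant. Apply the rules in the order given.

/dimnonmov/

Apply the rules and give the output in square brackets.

Rule 1: /m/ before /n/ (alveolar) → [n]
Rule 1: /n/ before /m/ (labial) → [m]
After rule 1: dinnommov
Rule 2: /i/ before nasal /n/ → [ĩ]
Rule 2: /o/ before nasal /m/ → [õ]

[dĩnnõmmov]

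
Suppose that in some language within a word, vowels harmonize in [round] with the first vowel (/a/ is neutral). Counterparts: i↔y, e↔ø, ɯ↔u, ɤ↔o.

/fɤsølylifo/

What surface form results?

[fɤselilifɤ]

/ø/ harmonizes with /ɤ/ ([-round]) → [e]
/y/ harmonizes with /ɤ/ ([-round]) → [i]
/o/ harmonizes with /ɤ/ ([-round]) → [ɤ]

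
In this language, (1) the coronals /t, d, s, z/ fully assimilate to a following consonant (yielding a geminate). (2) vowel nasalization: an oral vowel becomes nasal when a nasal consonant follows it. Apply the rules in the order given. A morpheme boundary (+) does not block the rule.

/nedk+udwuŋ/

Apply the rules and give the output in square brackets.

[nekk+uwwũŋ]

Rule 1: /d/ before /k/ → [k] (total assimilation)
Rule 1: /d/ before /w/ → [w] (total assimilation)
After rule 1: nekk+uwwuŋ
Rule 2: /u/ before nasal /ŋ/ → [ũ]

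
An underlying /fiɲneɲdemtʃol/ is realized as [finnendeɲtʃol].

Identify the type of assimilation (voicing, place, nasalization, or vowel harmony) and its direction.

place assimilation, regressive

/ɲ/→[n] /ɲ/→[n] /m/→[ɲ].
Each target copies a feature from the following segment, so the direction is regressive.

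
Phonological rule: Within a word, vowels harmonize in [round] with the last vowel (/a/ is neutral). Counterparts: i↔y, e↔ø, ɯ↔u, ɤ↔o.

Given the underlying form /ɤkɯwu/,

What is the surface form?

[okuwu]

/ɤ/ harmonizes with /u/ ([+round]) → [o]
/ɯ/ harmonizes with /u/ ([+round]) → [u]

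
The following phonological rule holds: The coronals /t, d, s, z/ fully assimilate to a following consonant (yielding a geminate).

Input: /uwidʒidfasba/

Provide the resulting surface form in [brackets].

[uwidʒiffabba]

/d/ before /f/ → [f] (total assimilation)
/s/ before /b/ → [b] (total assimilation)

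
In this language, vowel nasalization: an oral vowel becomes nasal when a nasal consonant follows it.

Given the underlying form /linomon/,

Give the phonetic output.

[lĩnõmõn]

/i/ before nasal /n/ → [ĩ]
/o/ before nasal /m/ → [õ]
/o/ before nasal /n/ → [õ]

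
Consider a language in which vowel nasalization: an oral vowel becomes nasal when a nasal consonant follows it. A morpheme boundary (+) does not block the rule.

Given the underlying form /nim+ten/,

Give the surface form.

[nĩm+tẽn]

/i/ before nasal /m/ → [ĩ]
/e/ before nasal /n/ → [ẽ]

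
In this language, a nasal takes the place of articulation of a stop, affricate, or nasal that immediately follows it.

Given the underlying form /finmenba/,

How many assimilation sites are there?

2

/n/ before /m/ (labial) → [m]
/n/ before /b/ (labial) → [m]
2 segments change.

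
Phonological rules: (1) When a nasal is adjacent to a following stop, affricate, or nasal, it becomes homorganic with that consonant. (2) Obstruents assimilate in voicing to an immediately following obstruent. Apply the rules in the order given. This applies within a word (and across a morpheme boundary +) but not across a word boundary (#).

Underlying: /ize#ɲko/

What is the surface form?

[ize#ŋko]

Rule 1: /ɲ/ before /k/ (velar) → [ŋ]
After rule 1: ize#ŋko
Rule 2: no segment meets the rule's conditions; no change.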